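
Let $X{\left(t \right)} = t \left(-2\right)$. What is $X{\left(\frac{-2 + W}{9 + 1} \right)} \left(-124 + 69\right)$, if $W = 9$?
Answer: $77$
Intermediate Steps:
$X{\left(t \right)} = - 2 t$
$X{\left(\frac{-2 + W}{9 + 1} \right)} \left(-124 + 69\right) = - 2 \frac{-2 + 9}{9 + 1} \left(-124 + 69\right) = - 2 \cdot \frac{7}{10} \left(-55\right) = - 2 \cdot 7 \cdot \frac{1}{10} \left(-55\right) = \left(-2\right) \frac{7}{10} \left(-55\right) = \left(- \frac{7}{5}\right) \left(-55\right) = 77$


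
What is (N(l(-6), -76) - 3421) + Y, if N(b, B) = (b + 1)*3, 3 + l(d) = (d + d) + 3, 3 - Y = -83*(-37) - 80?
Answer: -6442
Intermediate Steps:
Y = -2988 (Y = 3 - (-83*(-37) - 80) = 3 - (3071 - 80) = 3 - 1*2991 = 3 - 2991 = -2988)
l(d) = 2*d (l(d) = -3 + ((d + d) + 3) = -3 + (2*d + 3) = -3 + (3 + 2*d) = 2*d)
N(b, B) = 3 + 3*b (N(b, B) = (1 + b)*3 = 3 + 3*b)
(N(l(-6), -76) - 3421) + Y = ((3 + 3*(2*(-6))) - 3421) - 2988 = ((3 + 3*(-12)) - 3421) - 2988 = ((3 - 36) - 3421) - 2988 = (-33 - 3421) - 2988 = -3454 - 2988 = -6442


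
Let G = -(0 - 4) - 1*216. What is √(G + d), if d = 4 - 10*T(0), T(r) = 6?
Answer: 2*I*√67 ≈ 16.371*I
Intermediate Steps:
d = -56 (d = 4 - 10*6 = 4 - 60 = -56)
G = -212 (G = -1*(-4) - 216 = 4 - 216 = -212)
√(G + d) = √(-212 - 56) = √(-268) = 2*I*√67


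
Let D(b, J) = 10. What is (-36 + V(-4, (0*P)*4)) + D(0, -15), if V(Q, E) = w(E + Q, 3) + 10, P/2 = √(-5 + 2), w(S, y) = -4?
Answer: -20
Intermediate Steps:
P = 2*I*√3 (P = 2*√(-5 + 2) = 2*√(-3) = 2*(I*√3) = 2*I*√3 ≈ 3.4641*I)
V(Q, E) = 6 (V(Q, E) = -4 + 10 = 6)
(-36 + V(-4, (0*P)*4)) + D(0, -15) = (-36 + 6) + 10 = -30 + 10 = -20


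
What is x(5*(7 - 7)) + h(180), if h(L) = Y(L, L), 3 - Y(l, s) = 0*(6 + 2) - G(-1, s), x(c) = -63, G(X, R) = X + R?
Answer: 119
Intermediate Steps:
G(X, R) = R + X
Y(l, s) = 2 + s (Y(l, s) = 3 - (0*(6 + 2) - (s - 1)) = 3 - (0*8 - (-1 + s)) = 3 - (0 + (1 - s)) = 3 - (1 - s) = 3 + (-1 + s) = 2 + s)
h(L) = 2 + L
x(5*(7 - 7)) + h(180) = -63 + (2 + 180) = -63 + 182 = 119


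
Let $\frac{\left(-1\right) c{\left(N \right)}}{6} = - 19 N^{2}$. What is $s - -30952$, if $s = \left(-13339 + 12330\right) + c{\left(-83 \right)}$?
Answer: $815289$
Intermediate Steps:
$c{\left(N \right)} = 114 N^{2}$ ($c{\left(N \right)} = - 6 \left(- 19 N^{2}\right) = 114 N^{2}$)
$s = 784337$ ($s = \left(-13339 + 12330\right) + 114 \left(-83\right)^{2} = -1009 + 114 \cdot 6889 = -1009 + 785346 = 784337$)
$s - -30952 = 784337 - -30952 = 784337 + 30952 = 815289$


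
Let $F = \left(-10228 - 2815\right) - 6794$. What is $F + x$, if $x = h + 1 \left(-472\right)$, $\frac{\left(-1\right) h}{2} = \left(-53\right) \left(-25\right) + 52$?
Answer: $-23063$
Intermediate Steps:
$h = -2754$ ($h = - 2 \left(\left(-53\right) \left(-25\right) + 52\right) = - 2 \left(1325 + 52\right) = \left(-2\right) 1377 = -2754$)
$F = -19837$ ($F = \left(-10228 - 2815\right) - 6794 = -13043 - 6794 = -19837$)
$x = -3226$ ($x = -2754 + 1 \left(-472\right) = -2754 - 472 = -3226$)
$F + x = -19837 - 3226 = -23063$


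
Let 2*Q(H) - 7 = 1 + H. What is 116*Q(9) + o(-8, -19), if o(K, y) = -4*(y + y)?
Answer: 1138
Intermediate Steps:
o(K, y) = -8*y
Q(H) = 4 + H/2 (Q(H) = 7/2 + (1 + H)/2 = 7/2 + (½ + H/2) = 4 + H/2)
116*Q(9) + o(-8, -19) = 116*(4 + (½)*9) - 8*(-19) = 116*(4 + 9/2) + 152 = 116*(17/2) + 152 = 986 + 152 = 1138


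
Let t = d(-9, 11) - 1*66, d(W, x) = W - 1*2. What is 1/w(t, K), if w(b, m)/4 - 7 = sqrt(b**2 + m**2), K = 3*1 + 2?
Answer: -7/23620 + sqrt(5954)/23620 ≈ 0.0029705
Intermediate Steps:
d(W, x) = -2 + W (d(W, x) = W - 2 = -2 + W)
K = 5 (K = 3 + 2 = 5)
t = -77 (t = (-2 - 9) - 1*66 = -11 - 66 = -77)
w(b, m) = 28 + 4*sqrt(b**2 + m**2)
1/w(t, K) = 1/(28 + 4*sqrt((-77)**2 + 5**2)) = 1/(28 + 4*sqrt(5929 + 25)) = 1/(28 + 4*sqrt(5954))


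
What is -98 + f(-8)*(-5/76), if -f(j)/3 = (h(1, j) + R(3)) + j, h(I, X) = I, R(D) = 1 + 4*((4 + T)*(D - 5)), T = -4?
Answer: -3769/38 ≈ -99.184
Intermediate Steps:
R(D) = 1 (R(D) = 1 + 4*((4 - 4)*(D - 5)) = 1 + 4*(0*(-5 + D)) = 1 + 4*0 = 1 + 0 = 1)
f(j) = -6 - 3*j (f(j) = -3*((1 + 1) + j) = -3*(2 + j) = -6 - 3*j)
-98 + f(-8)*(-5/76) = -98 + (-6 - 3*(-8))*(-5/76) = -98 + (-6 + 24)*(-5*1/76) = -98 + 18*(-5/76) = -98 - 45/38 = -3769/38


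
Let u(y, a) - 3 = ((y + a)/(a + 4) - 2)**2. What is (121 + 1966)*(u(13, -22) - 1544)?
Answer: -12845485/4 ≈ -3.2114e+6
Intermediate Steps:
u(y, a) = 3 + (-2 + (a + y)/(4 + a))**2 (u(y, a) = 3 + ((y + a)/(a + 4) - 2)**2 = 3 + ((a + y)/(4 + a) - 2)**2 = 3 + (-2 + (a + y)/(4 + a))**2)
(121 + 1966)*(u(13, -22) - 1544) = (121 + 1966)*((3 + (8 - 22 - 1*13)**2/(4 - 22)**2) - 1544) = 2087*((3 + (8 - 22 - 13)**2/(-18)**2) - 1544) = 2087*((3 + (1/324)*(-27)**2) - 1544) = 2087*((3 + (1/324)*729) - 1544) = 2087*((3 + 9/4) - 1544) = 2087*(21/4 - 1544) = 2087*(-6155/4) = -12845485/4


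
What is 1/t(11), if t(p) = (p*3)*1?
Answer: 1/33 ≈ 0.030303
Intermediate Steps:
t(p) = 3*p (t(p) = (3*p)*1 = 3*p)
1/t(11) = 1/(3*11) = 1/33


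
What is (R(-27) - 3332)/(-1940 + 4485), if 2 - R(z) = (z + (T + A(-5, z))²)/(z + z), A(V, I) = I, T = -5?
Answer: -178823/137430 ≈ -1.3012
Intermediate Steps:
R(z) = 2 - (z + (-5 + z)²)/(2*z) (R(z) = 2 - (z + (-5 + z)²)/(z + z) = 2 - (z + (-5 + z)²)/(2*z))
(R(-27) - 3332)/(-1940 + 4485) = ((½)*(-(-5 - 27)² + 3*(-27))/(-27) - 3332)/(-1940 + 4485) = ((½)*(-1/27)*(-1*(-32)² - 81) - 3332)/2545 = ((½)*(-1/27)*(-1*1024 - 81) - 3332)*(1/2545) = ((½)*(-1/27)*(-1024 - 81) - 3332)*(1/2545) = ((½)*(-1/27)*(-1105) - 3332)*(1/2545) = (1105/54 - 3332)*(1/2545) = -178823/54*1/2545 = -178823/137430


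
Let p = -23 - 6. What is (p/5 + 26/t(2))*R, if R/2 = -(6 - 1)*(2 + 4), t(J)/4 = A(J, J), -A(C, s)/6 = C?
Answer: 761/2 ≈ 380.50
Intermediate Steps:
p = -29
A(C, s) = -6*C
t(J) = -24*J (t(J) = 4*(-6*J) = -24*J)
R = -60 (R = 2*(-(6 - 1)*(2 + 4)) = 2*(-5*6) = 2*(-1*30) = 2*(-30) = -60)
(p/5 + 26/t(2))*R = (-29/5 + 26/((-24*2)))*(-60) = (-29*⅕ + 26/(-48))*(-60) = (-29/5 + 26*(-1/48))*(-60) = (-29/5 - 13/24)*(-60) = -761/120*(-60) = 761/2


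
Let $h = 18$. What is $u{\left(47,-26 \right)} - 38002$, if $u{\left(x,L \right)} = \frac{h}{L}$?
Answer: $- \frac{494035}{13} \approx -38003.0$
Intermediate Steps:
$u{\left(x,L \right)} = \frac{18}{L}$
$u{\left(47,-26 \right)} - 38002 = \frac{18}{-26} - 38002 = 18 \left(- \frac{1}{26}\right) - 38002 = - \frac{9}{13} - 38002 = - \frac{494035}{13}$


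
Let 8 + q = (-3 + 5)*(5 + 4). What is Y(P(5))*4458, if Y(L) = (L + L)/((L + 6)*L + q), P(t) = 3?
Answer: 26748/37 ≈ 722.92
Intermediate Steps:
q = 10 (q = -8 + (-3 + 5)*(5 + 4) = -8 + 2*9 = -8 + 18 = 10)
Y(L) = 2*L/(10 + L*(6 + L)) (Y(L) = (L + L)/((L + 6)*L + 10) = (2*L)/((6 + L)*L + 10) = (2*L)/(L*(6 + L) + 10) = (2*L)/(10 + L*(6 + L)) = 2*L/(10 + L*(6 + L)))
Y(P(5))*4458 = (2*3/(10 + 3**2 + 6*3))*4458 = (2*3/(10 + 9 + 18))*4458 = (2*3/37)*4458 = (2*3*(1/37))*4458 = (6/37)*4458 = 26748/37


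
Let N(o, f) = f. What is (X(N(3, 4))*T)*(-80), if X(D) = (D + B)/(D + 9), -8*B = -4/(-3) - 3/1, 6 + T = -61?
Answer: 67670/39 ≈ 1735.1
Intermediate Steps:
T = -67 (T = -6 - 61 = -67)
B = 5/24 (B = -(-4/(-3) - 3/1)/8 = -(-4*(-1/3) - 3*1)/8 = -(4/3 - 3)/8 = -1/8*(-5/3) = 5/24 ≈ 0.20833)
X(D) = (5/24 + D)/(9 + D) (X(D) = (D + 5/24)/(D + 9) = (5/24 + D)/(9 + D))
(X(N(3, 4))*T)*(-80) = (((5/24 + 4)/(9 + 4))*(-67))*(-80) = (((101/24)/13)*(-67))*(-80) = (((1/13)*(101/24))*(-67))*(-80) = ((101/312)*(-67))*(-80) = -6767/312*(-80) = 67670/39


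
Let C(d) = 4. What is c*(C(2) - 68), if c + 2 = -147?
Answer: 9536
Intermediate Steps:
c = -149 (c = -2 - 147 = -149)
c*(C(2) - 68) = -149*(4 - 68) = -149*(-64) = 9536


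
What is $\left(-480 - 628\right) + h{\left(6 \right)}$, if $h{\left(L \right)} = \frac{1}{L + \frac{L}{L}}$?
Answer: $- \frac{7755}{7} \approx -1107.9$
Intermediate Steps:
$h{\left(L \right)} = \frac{1}{1 + L}$ ($h{\left(L \right)} = \frac{1}{L + 1} = \frac{1}{1 + L}$)
$\left(-480 - 628\right) + h{\left(6 \right)} = \left(-480 - 628\right) + \frac{1}{1 + 6} = -1108 + \frac{1}{7} = - \frac{7755}{7}$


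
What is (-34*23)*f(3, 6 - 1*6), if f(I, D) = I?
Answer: -2346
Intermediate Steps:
(-34*23)*f(3, 6 - 1*6) = -34*23*3 = -782*3 = -2346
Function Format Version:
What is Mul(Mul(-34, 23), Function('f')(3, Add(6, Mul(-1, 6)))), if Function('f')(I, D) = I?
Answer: -2346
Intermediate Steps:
Mul(Mul(-34, 23), Function('f')(3, Add(6, Mul(-1, 6)))) = Mul(Mul(-34, 23), 3) = Mul(-782, 3) = -2346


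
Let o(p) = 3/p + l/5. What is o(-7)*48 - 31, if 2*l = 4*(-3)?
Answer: -3821/35 ≈ -109.17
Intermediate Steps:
l = -6 (l = (4*(-3))/2 = (½)*(-12) = -6)
o(p) = -6/5 + 3/p (o(p) = 3/p - 6/5 = -6/5 + 3/p)
o(-7)*48 - 31 = (-6/5 + 3/(-7))*48 - 31 = (-6/5 + 3*(-⅐))*48 - 31 = (-6/5 - 3/7)*48 - 31 = -57/35*48 - 31 = -2736/35 - 31 = -3821/35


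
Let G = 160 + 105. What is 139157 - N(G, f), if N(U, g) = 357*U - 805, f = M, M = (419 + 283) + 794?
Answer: 45357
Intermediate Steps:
M = 1496 (M = 702 + 794 = 1496)
G = 265
f = 1496
N(U, g) = -805 + 357*U
139157 - N(G, f) = 139157 - (-805 + 357*265) = 139157 - (-805 + 94605) = 139157 - 1*93800 = 139157 - 93800 = 45357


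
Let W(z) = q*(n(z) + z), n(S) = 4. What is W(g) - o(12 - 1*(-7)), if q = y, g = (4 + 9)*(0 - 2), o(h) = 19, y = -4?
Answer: 69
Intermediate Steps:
g = -26 (g = 13*(-2) = -26)
q = -4
W(z) = -16 - 4*z (W(z) = -4*(4 + z) = -16 - 4*z)
W(g) - o(12 - 1*(-7)) = (-16 - 4*(-26)) - 1*19 = (-16 + 104) - 19 = 88 - 19 = 69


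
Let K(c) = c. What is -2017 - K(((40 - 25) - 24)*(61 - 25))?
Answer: -1693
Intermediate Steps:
-2017 - K(((40 - 25) - 24)*(61 - 25)) = -2017 - ((40 - 25) - 24)*(61 - 25) = -2017 - (15 - 24)*36 = -2017 - (-9)*36 = -2017 - 1*(-324) = -2017 + 324 = -1693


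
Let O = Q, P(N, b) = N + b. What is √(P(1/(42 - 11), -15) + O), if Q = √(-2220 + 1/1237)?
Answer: √(-22009950896 + 1188757*I*√3396973943)/38347 ≈ 4.1515 + 5.6747*I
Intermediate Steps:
Q = I*√3396973943/1237 (Q = √(-2220 + 1/1237) = √(-2746139/1237) = I*√3396973943/1237 ≈ 47.117*I)
O = I*√3396973943/1237 ≈ 47.117*I
√(P(1/(42 - 11), -15) + O) = √((1/(42 - 11) - 15) + I*√3396973943/1237) = √((1/31 - 15) + I*√3396973943/1237) = √(-464/31 + I*√3396973943/1237)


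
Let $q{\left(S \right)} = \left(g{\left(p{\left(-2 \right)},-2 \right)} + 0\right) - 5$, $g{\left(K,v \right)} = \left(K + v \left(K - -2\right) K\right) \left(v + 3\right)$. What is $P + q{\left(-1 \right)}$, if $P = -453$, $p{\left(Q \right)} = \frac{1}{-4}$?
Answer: $- \frac{3659}{8} \approx -457.38$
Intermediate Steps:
$p{\left(Q \right)} = - \frac{1}{4}$
$g{\left(K,v \right)} = \left(3 + v\right) \left(K + K v \left(2 + K\right)\right)$ ($g{\left(K,v \right)} = \left(K + v \left(K + 2\right) K\right) \left(3 + v\right) = \left(K + v \left(2 + K\right) K\right) \left(3 + v\right) = \left(K + K v \left(2 + K\right)\right) \left(3 + v\right) = \left(3 + v\right) \left(K + K v \left(2 + K\right)\right)$)
$q{\left(S \right)} = - \frac{35}{8}$ ($q{\left(S \right)} = \left(- \frac{3 + 2 \left(-2\right)^{2} + 7 \left(-2\right) - \frac{\left(-2\right)^{2}}{4} + 3 \left(- \frac{1}{4}\right) \left(-2\right)}{4} + 0\right) - 5 = \left(- \frac{3 + 2 \cdot 4 - 14 - 1 + \frac{3}{2}}{4} + 0\right) - 5 = \left(- \frac{3 + 8 - 14 - 1 + \frac{3}{2}}{4} + 0\right) - 5 = \left(\left(- \frac{1}{4}\right) \left(- \frac{5}{2}\right) + 0\right) - 5 = \left(\frac{5}{8} + 0\right) - 5 = \frac{5}{8} - 5 = - \frac{35}{8}$)
$P + q{\left(-1 \right)} = -453 - \frac{35}{8} = - \frac{3659}{8}$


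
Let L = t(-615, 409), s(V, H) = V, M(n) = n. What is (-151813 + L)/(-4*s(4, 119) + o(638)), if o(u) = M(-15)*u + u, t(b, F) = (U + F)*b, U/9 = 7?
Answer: 442093/8948 ≈ 49.407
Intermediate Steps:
U = 63 (U = 9*7 = 63)
t(b, F) = b*(63 + F) (t(b, F) = (63 + F)*b = b*(63 + F))
L = -290280 (L = -615*(63 + 409) = -615*472 = -290280)
o(u) = -14*u (o(u) = -15*u + u = -14*u)
(-151813 + L)/(-4*s(4, 119) + o(638)) = (-151813 - 290280)/(-4*4 - 14*638) = -442093/(-16 - 8932) = -442093/(-8948) = -442093*(-1/8948) = 442093/8948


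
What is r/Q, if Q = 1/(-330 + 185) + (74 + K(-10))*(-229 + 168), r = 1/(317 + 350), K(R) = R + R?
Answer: -5/10985513 ≈ -4.5514e-7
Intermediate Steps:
K(R) = 2*R
r = 1/667 ≈ 0.0014993
Q = -477631/145 (Q = 1/(-330 + 185) + (74 + 2*(-10))*(-229 + 168) = 1/(-145) + (74 - 20)*(-61) = -1/145 + 54*(-61) = -1/145 - 3294 = -477631/145 ≈ -3294.0)
r/Q = 1/(667*(-477631/145)) = (1/667)*(-145/477631) = -5/10985513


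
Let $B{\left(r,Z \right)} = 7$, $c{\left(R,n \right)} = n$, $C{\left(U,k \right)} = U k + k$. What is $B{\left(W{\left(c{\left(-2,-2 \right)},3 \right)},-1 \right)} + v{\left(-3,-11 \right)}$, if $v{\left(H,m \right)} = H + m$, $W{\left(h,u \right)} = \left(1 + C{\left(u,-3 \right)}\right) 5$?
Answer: $-7$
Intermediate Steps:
$C{\left(U,k \right)} = k + U k$
$W{\left(h,u \right)} = -10 - 15 u$ ($W{\left(h,u \right)} = \left(1 - 3 \left(1 + u\right)\right) 5 = \left(1 - \left(3 + 3 u\right)\right) 5 = \left(-2 - 3 u\right) 5 = -10 - 15 u$)
$B{\left(W{\left(c{\left(-2,-2 \right)},3 \right)},-1 \right)} + v{\left(-3,-11 \right)} = 7 - 14 = -7$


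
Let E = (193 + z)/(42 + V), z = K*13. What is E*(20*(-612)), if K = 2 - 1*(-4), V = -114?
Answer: 46070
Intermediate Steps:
K = 6 (K = 2 + 4 = 6)
z = 78 (z = 6*13 = 78)
E = -271/72 (E = (193 + 78)/(42 - 114) = 271/(-72) = 271*(-1/72) = -271/72 ≈ -3.7639)
E*(20*(-612)) = -1355*(-612)/18 = -271/72*(-12240) = 46070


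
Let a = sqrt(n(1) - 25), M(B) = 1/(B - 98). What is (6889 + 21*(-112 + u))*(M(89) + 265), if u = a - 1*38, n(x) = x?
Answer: 8913776/9 + 33376*I*sqrt(6)/3 ≈ 9.9042e+5 + 27251.0*I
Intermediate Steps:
M(B) = 1/(-98 + B)
a = 2*I*sqrt(6) (a = sqrt(1 - 25) = sqrt(-24) = 2*I*sqrt(6) ≈ 4.899*I)
u = -38 + 2*I*sqrt(6) (u = 2*I*sqrt(6) - 1*38 = 2*I*sqrt(6) - 38 = -38 + 2*I*sqrt(6) ≈ -38.0 + 4.899*I)
(6889 + 21*(-112 + u))*(M(89) + 265) = (6889 + 21*(-112 + (-38 + 2*I*sqrt(6))))*(1/(-98 + 89) + 265) = (6889 + 21*(-150 + 2*I*sqrt(6)))*(1/(-9) + 265) = (6889 + (-3150 + 42*I*sqrt(6)))*(-1/9 + 265) = (3739 + 42*I*sqrt(6))*(2384/9) = 8913776/9 + 33376*I*sqrt(6)/3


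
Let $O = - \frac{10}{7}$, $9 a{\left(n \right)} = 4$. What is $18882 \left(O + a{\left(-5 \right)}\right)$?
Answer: $- \frac{130076}{7} \approx -18582.0$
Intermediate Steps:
$a{\left(n \right)} = \frac{4}{9}$ ($a{\left(n \right)} = \frac{1}{9} \cdot 4 = \frac{4}{9}$)
$O = - \frac{10}{7}$ ($O = \left(-10\right) \frac{1}{7} = - \frac{10}{7} \approx -1.4286$)
$18882 \left(O + a{\left(-5 \right)}\right) = 18882 \left(- \frac{10}{7} + \frac{4}{9}\right) = 18882 \left(- \frac{62}{63}\right) = - \frac{130076}{7}$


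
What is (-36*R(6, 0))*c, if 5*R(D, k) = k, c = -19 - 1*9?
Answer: 0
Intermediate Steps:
c = -28 (c = -19 - 9 = -28)
R(D, k) = k/5
(-36*R(6, 0))*c = -36*0/5*(-28) = -36*0*(-28) = 0*(-28) = 0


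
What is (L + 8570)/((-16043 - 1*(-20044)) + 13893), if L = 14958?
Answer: 11764/8947 ≈ 1.3149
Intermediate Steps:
(L + 8570)/((-16043 - 1*(-20044)) + 13893) = (14958 + 8570)/((-16043 - 1*(-20044)) + 13893) = 23528/((-16043 + 20044) + 13893) = 23528/(4001 + 13893) = 23528/17894 = 23528*(1/17894) = 11764/8947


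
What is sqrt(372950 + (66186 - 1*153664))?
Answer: 4*sqrt(17842) ≈ 534.30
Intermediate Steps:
sqrt(372950 + (66186 - 1*153664)) = sqrt(372950 + (66186 - 153664)) = sqrt(372950 - 87478) = sqrt(285472) = 4*sqrt(17842)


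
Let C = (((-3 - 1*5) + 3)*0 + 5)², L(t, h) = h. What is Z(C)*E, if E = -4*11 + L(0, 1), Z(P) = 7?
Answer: -301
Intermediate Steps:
C = 25 (C = (((-3 - 5) + 3)*0 + 5)² = ((-8 + 3)*0 + 5)² = (-5*0 + 5)² = (0 + 5)² = 5² = 25)
E = -43 (E = -4*11 + 1 = -44 + 1 = -43)
Z(C)*E = 7*(-43) = -301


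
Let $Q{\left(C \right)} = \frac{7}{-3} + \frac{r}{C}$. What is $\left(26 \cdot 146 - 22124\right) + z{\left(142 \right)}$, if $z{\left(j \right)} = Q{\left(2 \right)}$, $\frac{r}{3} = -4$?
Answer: $- \frac{55009}{3} \approx -18336.0$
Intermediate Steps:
$r = -12$ ($r = 3 \left(-4\right) = -12$)
$Q{\left(C \right)} = - \frac{7}{3} - \frac{12}{C}$ ($Q{\left(C \right)} = \frac{7}{-3} - \frac{12}{C} = 7 \left(- \frac{1}{3}\right) - \frac{12}{C} = - \frac{7}{3} - \frac{12}{C}$)
$z{\left(j \right)} = - \frac{25}{3}$ ($z{\left(j \right)} = - \frac{7}{3} - \frac{12}{2} = - \frac{7}{3} - 6 = - \frac{25}{3}$)
$\left(26 \cdot 146 - 22124\right) + z{\left(142 \right)} = \left(26 \cdot 146 - 22124\right) - \frac{25}{3} = \left(3796 - 22124\right) - \frac{25}{3} = -18328 - \frac{25}{3} = - \frac{55009}{3}$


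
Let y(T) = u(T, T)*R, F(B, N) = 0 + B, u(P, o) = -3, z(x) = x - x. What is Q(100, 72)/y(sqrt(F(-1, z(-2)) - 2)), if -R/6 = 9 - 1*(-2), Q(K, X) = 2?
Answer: 1/99 ≈ 0.010101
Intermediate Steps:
z(x) = 0
R = -66 (R = -6*(9 - 1*(-2)) = -6*(9 + 2) = -6*11 = -66)
F(B, N) = B
y(T) = 198 (y(T) = -3*(-66) = 198)
Q(100, 72)/y(sqrt(F(-1, z(-2)) - 2)) = 2/198 = 2*(1/198) = 1/99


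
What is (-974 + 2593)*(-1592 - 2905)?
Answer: -7280643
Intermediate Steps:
(-974 + 2593)*(-1592 - 2905) = 1619*(-4497) = -7280643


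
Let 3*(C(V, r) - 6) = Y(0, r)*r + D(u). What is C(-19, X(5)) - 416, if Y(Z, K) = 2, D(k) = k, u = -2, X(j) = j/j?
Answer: -410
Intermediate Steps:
X(j) = 1
C(V, r) = 16/3 + 2*r/3 (C(V, r) = 6 + (2*r - 2)/3 = 6 + (-2 + 2*r)/3 = 6 + (-2/3 + 2*r/3) = 16/3 + 2*r/3)
C(-19, X(5)) - 416 = (16/3 + (2/3)*1) - 416 = (16/3 + 2/3) - 416 = 6 - 416 = -410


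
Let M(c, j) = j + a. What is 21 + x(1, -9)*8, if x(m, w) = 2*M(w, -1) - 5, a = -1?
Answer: -51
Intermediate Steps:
M(c, j) = -1 + j (M(c, j) = j - 1 = -1 + j)
x(m, w) = -9 (x(m, w) = 2*(-1 - 1) - 5 = 2*(-2) - 5 = -4 - 5 = -9)
21 + x(1, -9)*8 = 21 - 9*8 = 21 - 72 = -51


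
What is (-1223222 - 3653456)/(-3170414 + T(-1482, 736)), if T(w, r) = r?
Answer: 2438339/1584839 ≈ 1.5385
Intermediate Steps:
(-1223222 - 3653456)/(-3170414 + T(-1482, 736)) = (-1223222 - 3653456)/(-3170414 + 736) = -4876678/(-3169678) = -4876678*(-1/3169678) = 2438339/1584839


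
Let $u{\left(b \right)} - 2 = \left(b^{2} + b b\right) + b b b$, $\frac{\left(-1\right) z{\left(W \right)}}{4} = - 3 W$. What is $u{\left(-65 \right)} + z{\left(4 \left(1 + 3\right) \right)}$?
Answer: $-265981$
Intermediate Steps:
$z{\left(W \right)} = 12 W$ ($z{\left(W \right)} = - 4 \left(- 3 W\right) = 12 W$)
$u{\left(b \right)} = 2 + b^{3} + 2 b^{2}$ ($u{\left(b \right)} = 2 + \left(\left(b^{2} + b b\right) + b b b\right) = 2 + \left(\left(b^{2} + b^{2}\right) + b^{2} b\right) = 2 + \left(2 b^{2} + b^{3}\right) = 2 + \left(b^{3} + 2 b^{2}\right) = 2 + b^{3} + 2 b^{2}$)
$u{\left(-65 \right)} + z{\left(4 \left(1 + 3\right) \right)} = \left(2 + \left(-65\right)^{3} + 2 \left(-65\right)^{2}\right) + 12 \cdot 4 \left(1 + 3\right) = \left(2 - 274625 + 2 \cdot 4225\right) + 12 \cdot 4 \cdot 4 = \left(2 - 274625 + 8450\right) + 12 \cdot 16 = -266173 + 192 = -265981$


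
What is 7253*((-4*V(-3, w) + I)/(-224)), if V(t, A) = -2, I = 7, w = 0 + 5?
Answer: -108795/224 ≈ -485.69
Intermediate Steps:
w = 5
7253*((-4*V(-3, w) + I)/(-224)) = 7253*((-4*(-2) + 7)/(-224)) = 7253*((8 + 7)*(-1/224)) = 7253*(15*(-1/224)) = 7253*(-15/224) = -108795/224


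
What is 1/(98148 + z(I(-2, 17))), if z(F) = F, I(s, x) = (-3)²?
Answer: 1/98157 ≈ 1.0188e-5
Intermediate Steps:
I(s, x) = 9
1/(98148 + z(I(-2, 17))) = 1/(98148 + 9) = 1/98157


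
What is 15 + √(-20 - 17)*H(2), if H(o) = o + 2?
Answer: 15 + 4*I*√37 ≈ 15.0 + 24.331*I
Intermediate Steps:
H(o) = 2 + o
15 + √(-20 - 17)*H(2) = 15 + √(-20 - 17)*(2 + 2) = 15 + √(-37)*4 = 15 + (I*√37)*4 = 15 + 4*I*√37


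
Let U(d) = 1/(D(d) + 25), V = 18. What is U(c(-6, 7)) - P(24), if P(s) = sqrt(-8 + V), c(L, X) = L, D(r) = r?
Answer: 1/19 - sqrt(10) ≈ -3.1096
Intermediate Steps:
U(d) = 1/(25 + d) (U(d) = 1/(d + 25) = 1/(25 + d))
P(s) = sqrt(10) (P(s) = sqrt(-8 + 18) = sqrt(10))
U(c(-6, 7)) - P(24) = 1/(25 - 6) - sqrt(10) = 1/19 - sqrt(10)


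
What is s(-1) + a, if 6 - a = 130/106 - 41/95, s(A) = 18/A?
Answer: -64422/5035 ≈ -12.795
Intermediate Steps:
a = 26208/5035 (a = 6 - (130/106 - 41/95) = 6 - (130*(1/106) - 41*1/95) = 6 - (65/53 - 41/95) = 6 - 1*4002/5035 = 6 - 4002/5035 = 26208/5035 ≈ 5.2052)
s(-1) + a = 18/(-1) + 26208/5035 = 18*(-1) + 26208/5035 = -18 + 26208/5035 = -64422/5035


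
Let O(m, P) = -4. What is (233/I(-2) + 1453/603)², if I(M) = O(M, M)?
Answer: 18140587969/5817744 ≈ 3118.1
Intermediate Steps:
I(M) = -4
(233/I(-2) + 1453/603)² = (233/(-4) + 1453/603)² = (233*(-¼) + 1453*(1/603))² = (-233/4 + 1453/603)² = (-134687/2412)² = 18140587969/5817744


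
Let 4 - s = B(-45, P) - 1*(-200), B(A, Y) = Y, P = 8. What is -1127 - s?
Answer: -923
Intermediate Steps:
s = -204 (s = 4 - (8 - 1*(-200)) = 4 - (8 + 200) = 4 - 1*208 = 4 - 208 = -204)
-1127 - s = -1127 - 1*(-204) = -1127 + 204 = -923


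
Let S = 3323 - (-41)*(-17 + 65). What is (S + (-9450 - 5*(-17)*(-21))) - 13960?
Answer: -19904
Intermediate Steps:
S = 5291 (S = 3323 - (-41)*48 = 3323 - 1*(-1968) = 3323 + 1968 = 5291)
(S + (-9450 - 5*(-17)*(-21))) - 13960 = (5291 + (-9450 - 5*(-17)*(-21))) - 13960 = (5291 + (-9450 - (-85)*(-21))) - 13960 = (5291 + (-9450 - 1*1785)) - 13960 = (5291 + (-9450 - 1785)) - 13960 = (5291 - 11235) - 13960 = -5944 - 13960 = -19904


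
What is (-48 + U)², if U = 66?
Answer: 324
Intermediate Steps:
(-48 + U)² = (-48 + 66)² = 18² = 324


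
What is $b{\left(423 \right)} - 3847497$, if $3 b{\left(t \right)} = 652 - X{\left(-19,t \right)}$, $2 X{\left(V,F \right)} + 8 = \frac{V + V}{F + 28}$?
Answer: $- \frac{1735122522}{451} \approx -3.8473 \cdot 10^{6}$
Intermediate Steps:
$X{\left(V,F \right)} = -4 + \frac{V}{28 + F}$ ($X{\left(V,F \right)} = -4 + \frac{\left(V + V\right) \frac{1}{F + 28}}{2} = -4 + \frac{2 V \frac{1}{28 + F}}{2} = -4 + \frac{V}{28 + F}$)
$b{\left(t \right)} = \frac{652}{3} - \frac{-131 - 4 t}{3 \left(28 + t\right)}$ ($b{\left(t \right)} = \frac{652 - \frac{-112 - 19 - 4 t}{28 + t}}{3} = \frac{652 - \frac{-131 - 4 t}{28 + t}}{3} = \frac{652}{3} - \frac{-131 - 4 t}{3 \left(28 + t\right)}$)
$b{\left(423 \right)} - 3847497 = \frac{18387 + 656 \cdot 423}{3 \left(28 + 423\right)} - 3847497 = \frac{18387 + 277488}{3 \cdot 451} - 3847497 = \frac{1}{3} \cdot \frac{1}{451} \cdot 295875 - 3847497 = \frac{98625}{451} - 3847497 = - \frac{1735122522}{451}$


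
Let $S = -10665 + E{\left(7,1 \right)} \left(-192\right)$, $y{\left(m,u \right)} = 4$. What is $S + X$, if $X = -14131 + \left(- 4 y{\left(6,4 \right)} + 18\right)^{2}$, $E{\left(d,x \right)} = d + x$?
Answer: $-26328$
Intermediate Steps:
$X = -14127$ ($X = -14131 + \left(\left(-4\right) 4 + 18\right)^{2} = -14131 + \left(-16 + 18\right)^{2} = -14131 + 2^{2} = -14131 + 4 = -14127$)
$S = -12201$ ($S = -10665 + \left(7 + 1\right) \left(-192\right) = -10665 + 8 \left(-192\right) = -10665 - 1536 = -12201$)
$S + X = -12201 - 14127 = -26328$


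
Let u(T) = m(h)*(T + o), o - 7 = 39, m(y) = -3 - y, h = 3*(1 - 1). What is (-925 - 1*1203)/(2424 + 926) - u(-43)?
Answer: 14011/1675 ≈ 8.3648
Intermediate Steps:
h = 0 (h = 3*0 = 0)
o = 46 (o = 7 + 39 = 46)
u(T) = -138 - 3*T (u(T) = (-3 - 1*0)*(T + 46) = (-3 + 0)*(46 + T) = -3*(46 + T) = -138 - 3*T)
(-925 - 1*1203)/(2424 + 926) - u(-43) = (-925 - 1*1203)/(2424 + 926) - (-138 - 3*(-43)) = (-925 - 1203)/3350 - (-138 + 129) = -2128*1/3350 - 1*(-9) = -1064/1675 + 9 = 14011/1675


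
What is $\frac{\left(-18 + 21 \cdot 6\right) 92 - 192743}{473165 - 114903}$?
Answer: $- \frac{182807}{358262} \approx -0.51026$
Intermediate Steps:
$\frac{\left(-18 + 21 \cdot 6\right) 92 - 192743}{473165 - 114903} = \frac{\left(-18 + 126\right) 92 - 192743}{358262} = \left(108 \cdot 92 - 192743\right) \frac{1}{358262} = \left(9936 - 192743\right) \frac{1}{358262} = \left(-182807\right) \frac{1}{358262} = - \frac{182807}{358262}$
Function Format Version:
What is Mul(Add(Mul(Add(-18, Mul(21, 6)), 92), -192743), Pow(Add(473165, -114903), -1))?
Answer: Rational(-182807, 358262) ≈ -0.51026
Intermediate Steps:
Mul(Add(Mul(Add(-18, Mul(21, 6)), 92), -192743), Pow(Add(473165, -114903), -1)) = Mul(Add(Mul(Add(-18, 126), 92), -192743), Pow(358262, -1)) = Mul(Add(Mul(108, 92), -192743), Rational(1, 358262)) = Mul(Add(9936, -192743), Rational(1, 358262)) = Mul(-182807, Rational(1, 358262)) = Rational(-182807, 358262)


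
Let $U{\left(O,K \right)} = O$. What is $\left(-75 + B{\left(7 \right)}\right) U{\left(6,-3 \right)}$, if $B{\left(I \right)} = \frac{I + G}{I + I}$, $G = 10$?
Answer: $- \frac{3099}{7} \approx -442.71$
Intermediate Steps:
$B{\left(I \right)} = \frac{10 + I}{2 I}$ ($B{\left(I \right)} = \frac{I + 10}{I + I} = \frac{10 + I}{2 I}$)
$\left(-75 + B{\left(7 \right)}\right) U{\left(6,-3 \right)} = \left(-75 + \frac{10 + 7}{2 \cdot 7}\right) 6 = \left(-75 + \frac{1}{2} \cdot \frac{1}{7} \cdot 17\right) 6 = \left(-75 + \frac{17}{14}\right) 6 = \left(- \frac{1033}{14}\right) 6 = - \frac{3099}{7}$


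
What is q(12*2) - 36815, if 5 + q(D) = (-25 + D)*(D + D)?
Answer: -36868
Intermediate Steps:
q(D) = -5 + 2*D*(-25 + D) (q(D) = -5 + (-25 + D)*(D + D) = -5 + (-25 + D)*(2*D) = -5 + 2*D*(-25 + D))
q(12*2) - 36815 = (-5 - 600*2 + 2*(12*2)**2) - 36815 = (-5 - 50*24 + 2*24**2) - 36815 = (-5 - 1200 + 2*576) - 36815 = (-5 - 1200 + 1152) - 36815 = -53 - 36815 = -36868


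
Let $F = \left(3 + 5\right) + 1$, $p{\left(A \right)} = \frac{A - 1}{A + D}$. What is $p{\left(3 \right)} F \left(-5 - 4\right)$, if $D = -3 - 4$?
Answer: $\frac{81}{2} \approx 40.5$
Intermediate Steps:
$D = -7$ ($D = -3 - 4 = -7$)
$p{\left(A \right)} = \frac{-1 + A}{-7 + A}$ ($p{\left(A \right)} = \frac{A - 1}{A - 7} = \frac{-1 + A}{-7 + A}$)
$F = 9$ ($F = 8 + 1 = 9$)
$p{\left(3 \right)} F \left(-5 - 4\right) = \frac{-1 + 3}{-7 + 3} \cdot 9 \left(-5 - 4\right) = \frac{1}{-4} \cdot 2 \cdot 9 \left(-9\right) = \left(- \frac{1}{4}\right) 2 \cdot 9 \left(-9\right) = \left(- \frac{1}{2}\right) 9 \left(-9\right) = \left(- \frac{9}{2}\right) \left(-9\right) = \frac{81}{2}$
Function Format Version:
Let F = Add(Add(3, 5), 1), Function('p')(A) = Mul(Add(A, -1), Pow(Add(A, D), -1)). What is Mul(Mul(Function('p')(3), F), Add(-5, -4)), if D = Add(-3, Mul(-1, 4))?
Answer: Rational(81, 2) ≈ 40.500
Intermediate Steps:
D = -7 (D = Add(-3, -4) = -7)
Function('p')(A) = Mul(Pow(Add(-7, A), -1), Add(-1, A)) (Function('p')(A) = Mul(Add(A, -1), Pow(Add(A, -7), -1)) = Mul(Add(-1, A), Pow(Add(-7, A), -1)) = Mul(Pow(Add(-7, A), -1), Add(-1, A)))
F = 9 (F = Add(8, 1) = 9)
Mul(Mul(Function('p')(3), F), Add(-5, -4)) = Mul(Mul(Mul(Pow(Add(-7, 3), -1), Add(-1, 3)), 9), Add(-5, -4)) = Mul(Mul(Mul(Pow(-4, -1), 2), 9), -9) = Mul(Mul(Mul(Rational(-1, 4), 2), 9), -9) = Mul(Mul(Rational(-1, 2), 9), -9) = Mul(Rational(-9, 2), -9) = Rational(81, 2)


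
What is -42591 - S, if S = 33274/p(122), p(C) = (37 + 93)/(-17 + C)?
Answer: -903060/13 ≈ -69466.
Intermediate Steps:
p(C) = 130/(-17 + C)
S = 349377/13 (S = 33274/((130/(-17 + 122))) = 33274/((130/105)) = 33274/((130*(1/105))) = 33274/(26/21) = 33274*(21/26) = 349377/13 ≈ 26875.)
-42591 - S = -42591 - 1*349377/13 = -42591 - 349377/13 = -903060/13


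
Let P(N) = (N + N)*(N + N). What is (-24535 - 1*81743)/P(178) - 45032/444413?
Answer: -26469250183/28161562984 ≈ -0.93991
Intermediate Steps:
P(N) = 4*N² (P(N) = (2*N)*(2*N) = 4*N²)
(-24535 - 1*81743)/P(178) - 45032/444413 = (-24535 - 1*81743)/((4*178²)) - 45032/444413 = (-24535 - 81743)/((4*31684)) - 45032*1/444413 = -106278/126736 - 45032/444413 = -106278*1/126736 - 45032/444413 = -53139/63368 - 45032/444413 = -26469250183/28161562984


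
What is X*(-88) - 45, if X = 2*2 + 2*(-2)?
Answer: -45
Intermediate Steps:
X = 0 (X = 4 - 4 = 0)
X*(-88) - 45 = 0*(-88) - 45 = 0 - 45 = -45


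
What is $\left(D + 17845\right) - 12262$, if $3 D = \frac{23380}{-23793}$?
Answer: $\frac{56926511}{10197} \approx 5582.7$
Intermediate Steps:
$D = - \frac{3340}{10197}$ ($D = \frac{23380 \frac{1}{-23793}}{3} = \frac{23380 \left(- \frac{1}{23793}\right)}{3} = \frac{1}{3} \left(- \frac{3340}{3399}\right) = - \frac{3340}{10197} \approx -0.32755$)
$\left(D + 17845\right) - 12262 = \left(- \frac{3340}{10197} + 17845\right) - 12262 = \frac{181962125}{10197} - 12262 = \frac{56926511}{10197}$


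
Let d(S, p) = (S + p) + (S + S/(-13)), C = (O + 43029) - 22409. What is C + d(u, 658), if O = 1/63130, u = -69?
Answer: 17353742583/820690 ≈ 21145.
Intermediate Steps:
O = 1/63130 ≈ 1.5840e-5
C = 1301740601/63130 (C = (1/63130 + 43029) - 22409 = 2716420771/63130 - 22409 = 1301740601/63130 ≈ 20620.)
d(S, p) = p + 25*S/13 (d(S, p) = (S + p) + (S - S/13) = (S + p) + 12*S/13 = p + 25*S/13)
C + d(u, 658) = 1301740601/63130 + (658 + (25/13)*(-69)) = 1301740601/63130 + (658 - 1725/13) = 1301740601/63130 + 6829/13 = 17353742583/820690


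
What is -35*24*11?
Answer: -9240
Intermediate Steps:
-35*24*11 = -840*11 = -9240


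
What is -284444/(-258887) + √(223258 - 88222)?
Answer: 284444/258887 + 66*√31 ≈ 368.57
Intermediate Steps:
-284444/(-258887) + √(223258 - 88222) = -284444*(-1/258887) + √135036 = 284444/258887 + 66*√31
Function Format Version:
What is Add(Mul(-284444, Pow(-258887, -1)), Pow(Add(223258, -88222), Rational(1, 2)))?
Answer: Add(Rational(284444, 258887), Mul(66, Pow(31, Rational(1, 2)))) ≈ 368.57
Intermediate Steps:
Add(Mul(-284444, Pow(-258887, -1)), Pow(Add(223258, -88222), Rational(1, 2))) = Add(Mul(-284444, Rational(-1, 258887)), Pow(135036, Rational(1, 2))) = Add(Rational(284444, 258887), Mul(66, Pow(31, Rational(1, 2))))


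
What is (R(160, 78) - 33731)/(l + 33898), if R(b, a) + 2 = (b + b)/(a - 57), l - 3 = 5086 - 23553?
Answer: -708073/324114 ≈ -2.1846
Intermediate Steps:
l = -18464 (l = 3 + (5086 - 23553) = 3 - 18467 = -18464)
R(b, a) = -2 + 2*b/(-57 + a) (R(b, a) = -2 + (b + b)/(a - 57) = -2 + (2*b)/(-57 + a) = -2 + 2*b/(-57 + a))
(R(160, 78) - 33731)/(l + 33898) = (2*(57 + 160 - 1*78)/(-57 + 78) - 33731)/(-18464 + 33898) = (2*(57 + 160 - 78)/21 - 33731)/15434 = (2*(1/21)*139 - 33731)*(1/15434) = (278/21 - 33731)*(1/15434) = -708073/21*1/15434 = -708073/324114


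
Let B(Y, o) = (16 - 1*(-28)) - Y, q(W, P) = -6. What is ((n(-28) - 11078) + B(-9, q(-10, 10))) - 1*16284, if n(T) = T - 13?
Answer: -27350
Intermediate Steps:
n(T) = -13 + T
B(Y, o) = 44 - Y (B(Y, o) = (16 + 28) - Y = 44 - Y)
((n(-28) - 11078) + B(-9, q(-10, 10))) - 1*16284 = (((-13 - 28) - 11078) + (44 - 1*(-9))) - 1*16284 = ((-41 - 11078) + (44 + 9)) - 16284 = (-11119 + 53) - 16284 = -11066 - 16284 = -27350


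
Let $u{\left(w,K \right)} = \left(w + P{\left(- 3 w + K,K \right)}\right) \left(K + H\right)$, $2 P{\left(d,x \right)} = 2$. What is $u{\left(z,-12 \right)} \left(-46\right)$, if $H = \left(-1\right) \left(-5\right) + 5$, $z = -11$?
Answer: $-920$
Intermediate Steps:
$P{\left(d,x \right)} = 1$ ($P{\left(d,x \right)} = \frac{1}{2} \cdot 2 = 1$)
$H = 10$ ($H = 5 + 5 = 10$)
$u{\left(w,K \right)} = \left(1 + w\right) \left(10 + K\right)$ ($u{\left(w,K \right)} = \left(w + 1\right) \left(K + 10\right) = \left(1 + w\right) \left(10 + K\right)$)
$u{\left(z,-12 \right)} \left(-46\right) = \left(10 - 12 + 10 \left(-11\right) - -132\right) \left(-46\right) = \left(10 - 12 - 110 + 132\right) \left(-46\right) = 20 \left(-46\right) = -920$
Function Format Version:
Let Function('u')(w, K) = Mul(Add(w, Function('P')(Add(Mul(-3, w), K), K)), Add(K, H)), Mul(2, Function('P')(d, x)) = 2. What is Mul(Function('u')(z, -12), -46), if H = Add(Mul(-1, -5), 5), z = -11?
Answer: -920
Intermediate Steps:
Function('P')(d, x) = 1 (Function('P')(d, x) = Mul(Rational(1, 2), 2) = 1)
H = 10 (H = Add(5, 5) = 10)
Function('u')(w, K) = Mul(Add(1, w), Add(10, K)) (Function('u')(w, K) = Mul(Add(w, 1), Add(K, 10)) = Mul(Add(1, w), Add(10, K)))
Mul(Function('u')(z, -12), -46) = Mul(Add(10, -12, Mul(10, -11), Mul(-12, -11)), -46) = Mul(Add(10, -12, -110, 132), -46) = Mul(20, -46) = -920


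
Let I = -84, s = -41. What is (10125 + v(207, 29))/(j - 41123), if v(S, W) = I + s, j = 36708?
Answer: -2000/883 ≈ -2.2650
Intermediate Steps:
v(S, W) = -125 (v(S, W) = -84 - 41 = -125)
(10125 + v(207, 29))/(j - 41123) = (10125 - 125)/(36708 - 41123) = 10000/(-4415) = 10000*(-1/4415) = -2000/883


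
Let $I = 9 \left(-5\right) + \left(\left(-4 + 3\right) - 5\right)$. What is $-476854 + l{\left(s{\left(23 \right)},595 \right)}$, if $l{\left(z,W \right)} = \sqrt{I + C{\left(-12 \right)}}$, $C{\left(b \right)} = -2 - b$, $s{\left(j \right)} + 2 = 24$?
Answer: $-476854 + i \sqrt{41} \approx -4.7685 \cdot 10^{5} + 6.4031 i$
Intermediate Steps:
$s{\left(j \right)} = 22$ ($s{\left(j \right)} = -2 + 24 = 22$)
$I = -51$ ($I = -45 - 6 = -51$)
$l{\left(z,W \right)} = i \sqrt{41}$ ($l{\left(z,W \right)} = \sqrt{-51 - -10} = \sqrt{-51 + \left(-2 + 12\right)} = \sqrt{-51 + 10} = \sqrt{-41} = i \sqrt{41}$)
$-476854 + l{\left(s{\left(23 \right)},595 \right)} = -476854 + i \sqrt{41}$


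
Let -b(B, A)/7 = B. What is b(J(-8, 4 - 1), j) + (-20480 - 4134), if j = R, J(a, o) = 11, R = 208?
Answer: -24691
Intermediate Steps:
j = 208
b(B, A) = -7*B
b(J(-8, 4 - 1), j) + (-20480 - 4134) = -7*11 + (-20480 - 4134) = -77 - 24614 = -24691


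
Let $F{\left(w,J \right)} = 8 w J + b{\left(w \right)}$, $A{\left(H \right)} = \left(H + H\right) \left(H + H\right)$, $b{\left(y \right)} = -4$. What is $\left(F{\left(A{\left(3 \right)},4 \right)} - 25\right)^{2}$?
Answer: $1261129$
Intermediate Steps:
$A{\left(H \right)} = 4 H^{2}$ ($A{\left(H \right)} = 2 H 2 H = 4 H^{2}$)
$F{\left(w,J \right)} = -4 + 8 J w$ ($F{\left(w,J \right)} = 8 w J - 4 = 8 J w - 4 = -4 + 8 J w$)
$\left(F{\left(A{\left(3 \right)},4 \right)} - 25\right)^{2} = \left(\left(-4 + 8 \cdot 4 \cdot 4 \cdot 3^{2}\right) - 25\right)^{2} = \left(\left(-4 + 8 \cdot 4 \cdot 4 \cdot 9\right) - 25\right)^{2} = \left(\left(-4 + 8 \cdot 4 \cdot 36\right) - 25\right)^{2} = \left(\left(-4 + 1152\right) - 25\right)^{2} = \left(1148 - 25\right)^{2} = 1123^{2} = 1261129$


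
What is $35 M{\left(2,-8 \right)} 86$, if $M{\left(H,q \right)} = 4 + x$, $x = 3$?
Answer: $21070$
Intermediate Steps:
$M{\left(H,q \right)} = 7$ ($M{\left(H,q \right)} = 4 + 3 = 7$)
$35 M{\left(2,-8 \right)} 86 = 35 \cdot 7 \cdot 86 = 245 \cdot 86 = 21070$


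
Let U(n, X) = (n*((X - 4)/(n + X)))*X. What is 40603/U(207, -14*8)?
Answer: 3857285/2689344 ≈ 1.4343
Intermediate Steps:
U(n, X) = X*n*(-4 + X)/(X + n) (U(n, X) = (n*((-4 + X)/(X + n)))*X = (n*(-4 + X)/(X + n))*X = X*n*(-4 + X)/(X + n))
40603/U(207, -14*8) = 40603/((-14*8*207*(-4 - 14*8)/(-14*8 + 207))) = 40603/((-112*207*(-4 - 112)/(-112 + 207))) = 40603/((-112*207*(-116)/95)) = 40603/((-112*207*1/95*(-116))) = 40603/(2689344/95) = 40603*(95/2689344) = 3857285/2689344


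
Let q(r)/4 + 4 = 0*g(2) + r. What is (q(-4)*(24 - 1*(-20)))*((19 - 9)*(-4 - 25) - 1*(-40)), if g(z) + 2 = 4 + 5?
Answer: 352000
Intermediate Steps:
g(z) = 7 (g(z) = -2 + (4 + 5) = -2 + 9 = 7)
q(r) = -16 + 4*r (q(r) = -16 + 4*(0*7 + r) = -16 + 4*(0 + r) = -16 + 4*r)
(q(-4)*(24 - 1*(-20)))*((19 - 9)*(-4 - 25) - 1*(-40)) = ((-16 + 4*(-4))*(24 - 1*(-20)))*((19 - 9)*(-4 - 25) - 1*(-40)) = ((-16 - 16)*(24 + 20))*(10*(-29) + 40) = (-32*44)*(-290 + 40) = -1408*(-250) = 352000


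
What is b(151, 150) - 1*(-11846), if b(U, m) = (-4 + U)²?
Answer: 33455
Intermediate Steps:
b(151, 150) - 1*(-11846) = (-4 + 151)² - 1*(-11846) = 147² + 11846 = 21609 + 11846 = 33455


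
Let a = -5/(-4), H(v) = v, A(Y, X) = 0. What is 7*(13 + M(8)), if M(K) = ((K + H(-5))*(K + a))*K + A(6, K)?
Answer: 1645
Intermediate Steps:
a = 5/4 (a = -5*(-¼) = 5/4 ≈ 1.2500)
M(K) = K*(-5 + K)*(5/4 + K) (M(K) = ((K - 5)*(K + 5/4))*K + 0 = ((-5 + K)*(5/4 + K))*K + 0 = K*(-5 + K)*(5/4 + K) + 0 = K*(-5 + K)*(5/4 + K))
7*(13 + M(8)) = 7*(13 + (¼)*8*(-25 - 15*8 + 4*8²)) = 7*(13 + (¼)*8*(-25 - 120 + 4*64)) = 7*(13 + (¼)*8*(-25 - 120 + 256)) = 7*(13 + (¼)*8*111) = 7*(13 + 222) = 7*235 = 1645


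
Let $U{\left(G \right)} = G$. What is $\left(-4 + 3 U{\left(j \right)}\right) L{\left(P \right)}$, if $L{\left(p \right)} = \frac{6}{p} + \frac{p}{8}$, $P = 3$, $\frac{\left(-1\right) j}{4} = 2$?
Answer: $- \frac{133}{2} \approx -66.5$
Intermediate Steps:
$j = -8$ ($j = \left(-4\right) 2 = -8$)
$L{\left(p \right)} = \frac{6}{p} + \frac{p}{8}$ ($L{\left(p \right)} = \frac{6}{p} + p \frac{1}{8} = \frac{6}{p} + \frac{p}{8}$)
$\left(-4 + 3 U{\left(j \right)}\right) L{\left(P \right)} = \left(-4 + 3 \left(-8\right)\right) \left(\frac{6}{3} + \frac{1}{8} \cdot 3\right) = \left(-4 - 24\right) \left(6 \cdot \frac{1}{3} + \frac{3}{8}\right) = - 28 \left(2 + \frac{3}{8}\right) = \left(-28\right) \frac{19}{8} = - \frac{133}{2}$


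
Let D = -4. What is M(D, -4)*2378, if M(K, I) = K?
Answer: -9512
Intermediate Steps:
M(D, -4)*2378 = -4*2378 = -9512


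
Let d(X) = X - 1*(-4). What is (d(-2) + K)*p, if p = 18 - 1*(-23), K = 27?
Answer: 1189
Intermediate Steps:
d(X) = 4 + X (d(X) = X + 4 = 4 + X)
p = 41 (p = 18 + 23 = 41)
(d(-2) + K)*p = ((4 - 2) + 27)*41 = (2 + 27)*41 = 29*41 = 1189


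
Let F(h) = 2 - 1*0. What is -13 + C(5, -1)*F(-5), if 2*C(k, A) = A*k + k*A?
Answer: -23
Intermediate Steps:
C(k, A) = A*k (C(k, A) = (A*k + k*A)/2 = (A*k + A*k)/2 = (2*A*k)/2 = A*k)
F(h) = 2 (F(h) = 2 + 0 = 2)
-13 + C(5, -1)*F(-5) = -13 - 1*5*2 = -13 - 5*2 = -13 - 10 = -23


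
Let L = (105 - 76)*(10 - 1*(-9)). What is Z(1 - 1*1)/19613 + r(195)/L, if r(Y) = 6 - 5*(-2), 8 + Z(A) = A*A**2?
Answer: 309400/10806763 ≈ 0.028630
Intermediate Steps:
Z(A) = -8 + A**3 (Z(A) = -8 + A*A**2 = -8 + A**3)
L = 551 (L = 29*(10 + 9) = 29*19 = 551)
r(Y) = 16 (r(Y) = 6 + 10 = 16)
Z(1 - 1*1)/19613 + r(195)/L = (-8 + (1 - 1*1)**3)/19613 + 16/551 = (-8 + (1 - 1)**3)*(1/19613) + 16*(1/551) = (-8 + 0**3)*(1/19613) + 16/551 = (-8 + 0)*(1/19613) + 16/551 = -8*1/19613 + 16/551 = -8/19613 + 16/551 = 309400/10806763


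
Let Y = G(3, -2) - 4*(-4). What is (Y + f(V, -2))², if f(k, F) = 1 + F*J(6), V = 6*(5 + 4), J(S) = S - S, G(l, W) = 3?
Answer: 400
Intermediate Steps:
J(S) = 0
V = 54 (V = 6*9 = 54)
Y = 19 (Y = 3 - 4*(-4) = 3 + 16 = 19)
f(k, F) = 1 (f(k, F) = 1 + F*0 = 1 + 0 = 1)
(Y + f(V, -2))² = (19 + 1)² = 20² = 400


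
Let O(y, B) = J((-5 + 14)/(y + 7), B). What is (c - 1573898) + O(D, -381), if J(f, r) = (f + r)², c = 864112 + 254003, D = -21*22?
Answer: -64303399079/207025 ≈ -3.1061e+5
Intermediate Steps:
D = -462
c = 1118115
O(y, B) = (B + 9/(7 + y))² (O(y, B) = ((-5 + 14)/(y + 7) + B)² = (9/(7 + y) + B)² = (B + 9/(7 + y))²)
(c - 1573898) + O(D, -381) = (1118115 - 1573898) + (-381 + 9/(7 - 462))² = -455783 + (-381 + 9/(-455))² = -455783 + (-381 + 9*(-1/455))² = -455783 + (-381 - 9/455)² = -455783 + (-173364/455)² = -455783 + 30055076496/207025 = -64303399079/207025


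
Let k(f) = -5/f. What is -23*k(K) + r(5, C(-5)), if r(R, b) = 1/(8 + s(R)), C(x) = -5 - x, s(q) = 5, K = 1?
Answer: 1496/13 ≈ 115.08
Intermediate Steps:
r(R, b) = 1/13 (r(R, b) = 1/(8 + 5) = 1/13)
-23*k(K) + r(5, C(-5)) = -(-115)/1 + 1/13 = -(-115) + 1/13 = -23*(-5) + 1/13 = 115 + 1/13 = 1496/13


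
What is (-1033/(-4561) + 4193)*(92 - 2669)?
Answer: -49285913562/4561 ≈ -1.0806e+7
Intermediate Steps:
(-1033/(-4561) + 4193)*(92 - 2669) = (-1033*(-1/4561) + 4193)*(-2577) = (1033/4561 + 4193)*(-2577) = (19125306/4561)*(-2577) = -49285913562/4561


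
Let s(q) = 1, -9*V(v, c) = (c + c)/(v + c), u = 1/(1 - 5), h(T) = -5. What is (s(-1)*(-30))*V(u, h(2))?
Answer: 400/63 ≈ 6.3492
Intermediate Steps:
u = -1/4 (u = 1/(-4) = -1/4 ≈ -0.25000)
V(v, c) = -2*c/(9*(c + v)) (V(v, c) = -(c + c)/(9*(v + c)) = -2*c/(9*(c + v)))
(s(-1)*(-30))*V(u, h(2)) = (1*(-30))*(-2*(-5)/(9*(-5) + 9*(-1/4))) = -(-60)*(-5)/(-45 - 9/4) = -(-60)*(-5)/(-189/4) = -(-60)*(-5)*(-4)/189 = -30*(-40/189) = 400/63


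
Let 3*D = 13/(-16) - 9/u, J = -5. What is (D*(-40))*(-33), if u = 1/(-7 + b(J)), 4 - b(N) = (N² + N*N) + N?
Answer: 379445/2 ≈ 1.8972e+5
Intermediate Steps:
b(N) = 4 - N - 2*N² (b(N) = 4 - ((N² + N*N) + N) = 4 - ((N² + N²) + N) = 4 - (2*N² + N) = 4 - (N + 2*N²) = 4 + (-N - 2*N²) = 4 - N - 2*N²)
u = -1/48 (u = 1/(-7 + (4 - 1*(-5) - 2*(-5)²)) = 1/(-7 + (4 + 5 - 2*25)) = 1/(-7 + (4 + 5 - 50)) = 1/(-7 - 41) = 1/(-48) = -1/48 ≈ -0.020833)
D = 6899/48 (D = (13/(-16) - 9/(-1/48))/3 = (13*(-1/16) - 9*(-48))/3 = (-13/16 + 432)/3 = (⅓)*(6899/16) = 6899/48 ≈ 143.73)
(D*(-40))*(-33) = ((6899/48)*(-40))*(-33) = -34495/6*(-33) = 379445/2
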